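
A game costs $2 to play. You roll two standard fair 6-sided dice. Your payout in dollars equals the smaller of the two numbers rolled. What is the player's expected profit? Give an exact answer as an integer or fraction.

Distribution of the smaller of the two numbers rolled: 1 w.p. 11/36, 2 w.p. 1/4, 3 w.p. 7/36, 4 w.p. 5/36, 5 w.p. 1/12, 6 w.p. 1/36
E[payout] = (11/36)·1 + (1/4)·2 + (7/36)·3 + (5/36)·4 + (1/12)·5 + (1/36)·6 = 91/36
Expected profit = 91/36 − 2 = 19/36

19/36 dollars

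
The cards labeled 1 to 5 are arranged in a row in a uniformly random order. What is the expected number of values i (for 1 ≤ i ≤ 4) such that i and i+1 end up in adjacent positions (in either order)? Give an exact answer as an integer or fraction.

For each i ∈ {1,…,4}, let Xᵢ = 1 if i and i+1 are adjacent. P(Xᵢ=1) = 2·(5−1)!/5! = 2/5.
By linearity, E[ΣXᵢ] = (4)·(2/5) = 8/5.

8/5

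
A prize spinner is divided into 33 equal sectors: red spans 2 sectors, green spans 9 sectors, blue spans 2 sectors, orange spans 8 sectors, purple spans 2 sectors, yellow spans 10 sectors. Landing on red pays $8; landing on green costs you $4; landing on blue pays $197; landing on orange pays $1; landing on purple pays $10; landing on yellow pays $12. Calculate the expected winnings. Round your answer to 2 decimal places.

E[payout] = (2/33)·8 + (9/33)·(-4) + (2/33)·197 + (8/33)·1 + (2/33)·10 + (10/33)·12 = 174/11
≈ $15.82

$15.82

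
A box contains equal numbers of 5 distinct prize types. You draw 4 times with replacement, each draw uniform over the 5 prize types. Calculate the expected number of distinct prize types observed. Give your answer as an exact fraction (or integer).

369/125

Let Xⱼ=1 if type j appears at least once. P(Xⱼ=1) = 1 − ((5−1)/5)^4 = 369/625.
E[#distinct] = 5·369/625 = 369/125.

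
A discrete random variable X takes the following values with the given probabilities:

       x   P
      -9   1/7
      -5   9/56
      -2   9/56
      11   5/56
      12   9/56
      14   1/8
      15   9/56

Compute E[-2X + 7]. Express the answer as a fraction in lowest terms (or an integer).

E[-2x+7] = (1/7)·25 + (9/56)·17 + (9/56)·11 + (5/56)·(-15) + (9/56)·(-17) + (1/8)·(-21) + (9/56)·(-23)
     = -65/28

-65/28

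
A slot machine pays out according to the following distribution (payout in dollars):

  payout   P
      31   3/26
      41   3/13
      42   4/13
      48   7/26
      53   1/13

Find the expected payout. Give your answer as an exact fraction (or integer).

E[X] = (3/26)·31 + (3/13)·41 + (4/13)·42 + (7/26)·48 + (1/13)·53
     = 1117/26

1117/26 dollars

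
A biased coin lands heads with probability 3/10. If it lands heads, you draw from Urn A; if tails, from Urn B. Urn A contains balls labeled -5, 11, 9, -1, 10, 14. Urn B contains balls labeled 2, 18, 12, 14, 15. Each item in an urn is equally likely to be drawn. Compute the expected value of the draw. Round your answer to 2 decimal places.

E[X | Urn A] = (-5 + 11 + 9 − 1 + 10 + 14)/6 = 19/3
E[X | Urn B] = (2 + 18 + 12 + 14 + 15)/5 = 61/5
E[X] = (3/10)·19/3 + (7/10)·61/5 = 261/25 ≈ 10.44

10.44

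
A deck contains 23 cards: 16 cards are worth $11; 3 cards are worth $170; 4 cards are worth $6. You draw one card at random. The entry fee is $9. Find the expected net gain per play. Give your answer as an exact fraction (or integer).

503/23 dollars

E[payout] = (16/23)·11 + (3/23)·170 + (4/23)·6 = 710/23
Expected profit = 710/23 − 9 = 503/23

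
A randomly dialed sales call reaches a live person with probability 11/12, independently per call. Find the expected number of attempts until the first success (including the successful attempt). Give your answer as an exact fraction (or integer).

12/11

For a geometric distribution, E[trials] = 1/p = 1/(11/12) = 12/11.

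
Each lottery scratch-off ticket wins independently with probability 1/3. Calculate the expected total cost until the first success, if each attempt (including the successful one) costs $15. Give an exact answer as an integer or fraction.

E[#attempts] = 1/p = 3; E[cost] = 15·3 = 45.

$45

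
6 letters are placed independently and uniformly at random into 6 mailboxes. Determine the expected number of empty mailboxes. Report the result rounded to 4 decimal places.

Let Xⱼ=1 if mailbox j is empty. P(Xⱼ=1) = ((6-1)/6)^6 = 15625/46656.
By linearity, E[#empty] = 6·15625/46656 = 15625/7776.
≈ 2.0094

2.0094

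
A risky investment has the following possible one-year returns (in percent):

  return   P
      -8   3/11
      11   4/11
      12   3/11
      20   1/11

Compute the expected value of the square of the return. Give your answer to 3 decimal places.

E[X²] = (3/11)·64 + (4/11)·121 + (3/11)·144 + (1/11)·400
     = 1508/11 ≈ 137.091

137.091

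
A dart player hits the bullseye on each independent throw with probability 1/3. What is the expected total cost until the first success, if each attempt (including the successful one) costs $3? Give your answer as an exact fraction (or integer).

$9

E[#attempts] = 1/p = 3; E[cost] = 3·3 = 9.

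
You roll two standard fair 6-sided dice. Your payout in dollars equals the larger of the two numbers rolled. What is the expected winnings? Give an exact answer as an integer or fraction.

Distribution of the larger of the two numbers rolled: 1 w.p. 1/36, 2 w.p. 1/12, 3 w.p. 5/36, 4 w.p. 7/36, 5 w.p. 1/4, 6 w.p. 11/36
E[payout] = (1/36)·1 + (1/12)·2 + (5/36)·3 + (7/36)·4 + (1/4)·5 + (11/36)·6 = 161/36

161/36 dollars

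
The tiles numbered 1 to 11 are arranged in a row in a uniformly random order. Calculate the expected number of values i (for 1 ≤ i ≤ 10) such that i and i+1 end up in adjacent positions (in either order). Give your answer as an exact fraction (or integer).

For each i ∈ {1,…,10}, let Xᵢ = 1 if i and i+1 are adjacent. P(Xᵢ=1) = 2·(11−1)!/11! = 2/11.
By linearity, E[ΣXᵢ] = (10)·(2/11) = 20/11.

20/11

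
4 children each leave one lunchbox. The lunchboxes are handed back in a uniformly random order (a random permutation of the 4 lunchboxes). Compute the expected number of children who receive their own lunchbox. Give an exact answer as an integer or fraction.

1

Let Xᵢ = 1 if person i gets their own lunchbox. For each i, P(Xᵢ=1) = 1/4.
By linearity of expectation, E[X₁+…+X_4] = 4·(1/4) = 1.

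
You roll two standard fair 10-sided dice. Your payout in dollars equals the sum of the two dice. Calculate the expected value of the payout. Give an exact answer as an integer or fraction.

$11

Distribution of the sum of the two dice: 2 w.p. 1/100, 3 w.p. 1/50, 4 w.p. 3/100, 5 w.p. 1/25, 6 w.p. 1/20, 7 w.p. 3/50, …
E[payout] = (1/100)·2 + (1/50)·3 + (3/100)·4 + (1/25)·5 + (1/20)·6 + (3/50)·7 + (7/100)·8 + (2/25)·9 + (9/100)·10 + (1/10)·11 + (9/100)·12 + (2/25)·13 + (7/100)·14 + (3/50)·15 + (1/20)·16 + (1/25)·17 + (3/100)·18 + (1/50)·19 + (1/100)·20 = 11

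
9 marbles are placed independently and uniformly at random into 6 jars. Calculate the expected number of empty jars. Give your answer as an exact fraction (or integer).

1953125/1679616

Let Xⱼ=1 if jar j is empty. P(Xⱼ=1) = ((6-1)/6)^9 = 1953125/10077696.
By linearity, E[#empty] = 6·1953125/10077696 = 1953125/1679616.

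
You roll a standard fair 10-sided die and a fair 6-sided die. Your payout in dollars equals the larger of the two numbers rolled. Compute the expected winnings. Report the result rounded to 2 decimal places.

Distribution of the larger of the two numbers rolled: 1 w.p. 1/60, 2 w.p. 1/20, 3 w.p. 1/12, 4 w.p. 7/60, 5 w.p. 3/20, 6 w.p. 11/60, …
E[payout] = (1/60)·1 + (1/20)·2 + (1/12)·3 + (7/60)·4 + (3/20)·5 + (11/60)·6 + (1/10)·7 + (1/10)·8 + (1/10)·9 + (1/10)·10 = 73/12
≈ $6.08

$6.08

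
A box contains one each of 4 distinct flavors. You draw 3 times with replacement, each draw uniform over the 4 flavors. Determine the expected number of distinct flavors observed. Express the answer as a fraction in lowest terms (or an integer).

Let Xⱼ=1 if type j appears at least once. P(Xⱼ=1) = 1 − ((4−1)/4)^3 = 37/64.
E[#distinct] = 4·37/64 = 37/16.

37/16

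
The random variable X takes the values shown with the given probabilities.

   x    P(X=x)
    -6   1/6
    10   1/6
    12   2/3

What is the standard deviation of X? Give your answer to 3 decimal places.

6.600

E[X] = 26/3, E[X²] = 356/3
Var(X) = E[X²] − (E[X])² = 356/3 − 676/9 = 392/9
SD(X) = √(392/9) ≈ 6.600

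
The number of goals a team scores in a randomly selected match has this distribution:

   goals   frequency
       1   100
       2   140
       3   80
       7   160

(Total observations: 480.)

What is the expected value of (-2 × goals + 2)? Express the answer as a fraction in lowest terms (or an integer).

Total = 480, so P(goals=1) = 100/480, etc.
E[-2x+2] = (5/24)·0 + (7/24)·(-2) + (1/6)·(-4) + (1/3)·(-12)
     = -21/4

-21/4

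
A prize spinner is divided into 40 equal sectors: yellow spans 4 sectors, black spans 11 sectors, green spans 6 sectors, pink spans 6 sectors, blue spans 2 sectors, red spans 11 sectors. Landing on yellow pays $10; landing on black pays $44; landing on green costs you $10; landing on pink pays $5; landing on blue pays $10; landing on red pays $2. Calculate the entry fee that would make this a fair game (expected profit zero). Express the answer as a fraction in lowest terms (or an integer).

E[payout] = (4/40)·10 + (11/40)·44 + (6/40)·(-10) + (6/40)·5 + (2/40)·10 + (11/40)·2 = 67/5
Fair fee = E[payout] = 67/5

67/5 dollars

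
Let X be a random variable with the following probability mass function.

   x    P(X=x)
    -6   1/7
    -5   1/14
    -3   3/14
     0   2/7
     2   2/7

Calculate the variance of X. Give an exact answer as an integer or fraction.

409/49

E[X] = (1/7)·(-6) + (1/14)·(-5) + (3/14)·(-3) + (2/7)·0 + (2/7)·2 = -9/7
E[X²] = (1/7)·36 + (1/14)·25 + (3/14)·9 + (2/7)·0 + (2/7)·4 = 10
Var(X) = 10 − (-9/7)² = 409/49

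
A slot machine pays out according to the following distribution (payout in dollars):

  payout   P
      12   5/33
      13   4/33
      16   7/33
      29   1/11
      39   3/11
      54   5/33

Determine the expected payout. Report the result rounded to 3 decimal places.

E[X] = (5/33)·12 + (4/33)·13 + (7/33)·16 + (1/11)·29 + (3/11)·39 + (5/33)·54
     = 932/33 ≈ 28.242

$28.242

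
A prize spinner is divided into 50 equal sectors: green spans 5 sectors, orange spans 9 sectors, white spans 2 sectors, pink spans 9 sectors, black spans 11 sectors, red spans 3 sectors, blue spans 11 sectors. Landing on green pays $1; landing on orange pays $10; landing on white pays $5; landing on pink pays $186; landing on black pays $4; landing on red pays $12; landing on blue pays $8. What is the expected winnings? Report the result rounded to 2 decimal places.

E[payout] = (5/50)·1 + (9/50)·10 + (2/50)·5 + (9/50)·186 + (11/50)·4 + (3/50)·12 + (11/50)·8 = 1947/50
≈ $38.94

$38.94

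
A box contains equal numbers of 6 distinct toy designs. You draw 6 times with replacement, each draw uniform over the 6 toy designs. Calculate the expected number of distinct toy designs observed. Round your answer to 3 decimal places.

Let Xⱼ=1 if type j appears at least once. P(Xⱼ=1) = 1 − ((6−1)/6)^6 = 31031/46656.
E[#distinct] = 6·31031/46656 = 31031/7776.
≈ 3.991

3.991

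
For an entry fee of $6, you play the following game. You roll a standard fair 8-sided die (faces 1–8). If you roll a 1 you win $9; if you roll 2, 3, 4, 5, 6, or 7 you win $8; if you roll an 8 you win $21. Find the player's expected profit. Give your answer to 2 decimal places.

$3.75

E[payout] = (3/4)·8 + (1/8)·9 + (1/8)·21 = 39/4
Expected profit = 39/4 − 6 = 15/4 ≈ $3.75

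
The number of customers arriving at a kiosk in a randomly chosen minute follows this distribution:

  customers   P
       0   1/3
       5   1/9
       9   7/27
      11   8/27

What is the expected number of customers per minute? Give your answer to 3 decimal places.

E[X] = (1/3)·0 + (1/9)·5 + (7/27)·9 + (8/27)·11
     = 166/27 ≈ 6.148

6.148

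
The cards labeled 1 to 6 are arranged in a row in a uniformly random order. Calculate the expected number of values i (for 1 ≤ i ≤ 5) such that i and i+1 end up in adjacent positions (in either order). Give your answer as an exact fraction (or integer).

For each i ∈ {1,…,5}, let Xᵢ = 1 if i and i+1 are adjacent. P(Xᵢ=1) = 2·(6−1)!/6! = 2/6.
By linearity, E[ΣXᵢ] = (5)·(2/6) = 5/3.

5/3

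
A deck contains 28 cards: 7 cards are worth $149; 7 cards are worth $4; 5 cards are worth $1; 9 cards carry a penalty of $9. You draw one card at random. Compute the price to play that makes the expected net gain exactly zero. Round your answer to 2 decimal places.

$35.54

E[payout] = (7/28)·149 + (7/28)·4 + (5/28)·1 + (9/28)·(-9) = 995/28
Fair fee = E[payout] = 995/28 ≈ $35.54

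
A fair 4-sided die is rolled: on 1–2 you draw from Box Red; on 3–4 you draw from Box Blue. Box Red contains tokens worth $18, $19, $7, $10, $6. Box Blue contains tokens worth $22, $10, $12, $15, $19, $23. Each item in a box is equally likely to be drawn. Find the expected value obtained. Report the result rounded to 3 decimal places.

$14.417

E[X | Box Red] = (18 + 19 + 7 + 10 + 6)/5 = 12
E[X | Box Blue] = (22 + 10 + 12 + 15 + 19 + 23)/6 = 101/6
E[X] = (1/2)·12 + (1/2)·101/6 = 173/12 ≈ 14.417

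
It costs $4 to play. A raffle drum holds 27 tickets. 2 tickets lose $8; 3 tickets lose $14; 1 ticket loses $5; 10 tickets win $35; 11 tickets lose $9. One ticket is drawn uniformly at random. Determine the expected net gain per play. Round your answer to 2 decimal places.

E[payout] = (2/27)·(-8) + (3/27)·(-14) + (1/27)·(-5) + (10/27)·35 + (11/27)·(-9) = 188/27
Expected profit = 188/27 − 4 = 80/27 ≈ $2.96

$2.96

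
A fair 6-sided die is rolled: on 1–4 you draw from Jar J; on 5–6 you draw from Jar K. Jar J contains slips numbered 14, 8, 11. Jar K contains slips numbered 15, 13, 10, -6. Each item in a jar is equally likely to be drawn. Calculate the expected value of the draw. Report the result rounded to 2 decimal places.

10.00

E[X | Jar J] = (14 + 8 + 11)/3 = 11
E[X | Jar K] = (15 + 13 + 10 − 6)/4 = 8
E[X] = (2/3)·11 + (1/3)·8 = 10 ≈ 10.00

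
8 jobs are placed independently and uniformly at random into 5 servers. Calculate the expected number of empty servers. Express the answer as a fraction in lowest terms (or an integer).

Let Xⱼ=1 if server j is empty. P(Xⱼ=1) = ((5-1)/5)^8 = 65536/390625.
By linearity, E[#empty] = 5·65536/390625 = 65536/78125.

65536/78125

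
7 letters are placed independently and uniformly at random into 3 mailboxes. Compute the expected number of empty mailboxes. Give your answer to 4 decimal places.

Let Xⱼ=1 if mailbox j is empty. P(Xⱼ=1) = ((3-1)/3)^7 = 128/2187.
By linearity, E[#empty] = 3·128/2187 = 128/729.
≈ 0.1756

0.1756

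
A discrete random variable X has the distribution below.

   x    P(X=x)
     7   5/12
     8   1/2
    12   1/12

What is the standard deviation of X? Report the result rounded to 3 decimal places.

1.320

E[X] = 95/12, E[X²] = 773/12
Var(X) = E[X²] − (E[X])² = 773/12 − 9025/144 = 251/144
SD(X) = √(251/144) ≈ 1.320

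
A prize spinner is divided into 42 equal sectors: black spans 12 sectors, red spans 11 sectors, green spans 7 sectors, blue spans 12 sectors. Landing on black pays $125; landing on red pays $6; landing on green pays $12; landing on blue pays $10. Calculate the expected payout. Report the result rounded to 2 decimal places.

E[payout] = (12/42)·125 + (11/42)·6 + (7/42)·12 + (12/42)·10 = 295/7
≈ $42.14

$42.14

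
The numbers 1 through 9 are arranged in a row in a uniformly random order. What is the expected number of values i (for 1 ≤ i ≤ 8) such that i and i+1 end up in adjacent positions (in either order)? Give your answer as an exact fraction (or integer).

For each i ∈ {1,…,8}, let Xᵢ = 1 if i and i+1 are adjacent. P(Xᵢ=1) = 2·(9−1)!/9! = 2/9.
By linearity, E[ΣXᵢ] = (8)·(2/9) = 16/9.

16/9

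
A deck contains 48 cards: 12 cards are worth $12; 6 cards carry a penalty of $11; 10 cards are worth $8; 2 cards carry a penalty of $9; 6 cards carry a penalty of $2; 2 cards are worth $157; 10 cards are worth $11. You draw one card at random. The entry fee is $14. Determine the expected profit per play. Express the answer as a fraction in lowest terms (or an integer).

-5/2 dollars

E[payout] = (12/48)·12 + (6/48)·(-11) + (10/48)·8 + (2/48)·(-9) + (6/48)·(-2) + (2/48)·157 + (10/48)·11 = 23/2
Expected profit = 23/2 − 14 = -5/2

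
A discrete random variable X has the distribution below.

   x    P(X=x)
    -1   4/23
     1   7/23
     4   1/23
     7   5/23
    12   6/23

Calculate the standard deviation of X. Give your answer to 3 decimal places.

E[X] = 114/23, E[X²] = 1136/23
Var(X) = E[X²] − (E[X])² = 1136/23 − 12996/529 = 13132/529
SD(X) = √(13132/529) ≈ 4.982

4.982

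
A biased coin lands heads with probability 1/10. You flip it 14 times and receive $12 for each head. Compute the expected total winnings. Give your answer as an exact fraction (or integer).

84/5 dollars

E[#heads] = 14·1/10 = 7/5 (linearity over flips).
E[winnings] = 12·7/5 = 84/5.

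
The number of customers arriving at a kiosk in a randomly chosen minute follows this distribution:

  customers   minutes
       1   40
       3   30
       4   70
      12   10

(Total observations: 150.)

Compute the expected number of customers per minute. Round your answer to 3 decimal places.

3.533

Total = 150, so P(customers=1) = 40/150, etc.
E[X] = (4/15)·1 + (1/5)·3 + (7/15)·4 + (1/15)·12
     = 53/15 ≈ 3.533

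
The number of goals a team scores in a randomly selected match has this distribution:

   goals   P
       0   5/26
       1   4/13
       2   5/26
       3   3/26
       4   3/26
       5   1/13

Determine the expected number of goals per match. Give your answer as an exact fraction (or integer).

E[X] = (5/26)·0 + (4/13)·1 + (5/26)·2 + (3/26)·3 + (3/26)·4 + (1/13)·5
     = 49/26

49/26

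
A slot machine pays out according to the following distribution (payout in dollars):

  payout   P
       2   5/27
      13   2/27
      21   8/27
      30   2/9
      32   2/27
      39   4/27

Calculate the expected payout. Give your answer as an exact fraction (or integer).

604/27 dollars

E[X] = (5/27)·2 + (2/27)·13 + (8/27)·21 + (2/9)·30 + (2/27)·32 + (4/27)·39
     = 604/27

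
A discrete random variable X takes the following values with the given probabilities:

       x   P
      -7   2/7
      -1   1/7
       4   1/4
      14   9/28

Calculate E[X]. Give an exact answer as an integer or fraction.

47/14

E[X] = (2/7)·(-7) + (1/7)·(-1) + (1/4)·4 + (9/28)·14
     = 47/14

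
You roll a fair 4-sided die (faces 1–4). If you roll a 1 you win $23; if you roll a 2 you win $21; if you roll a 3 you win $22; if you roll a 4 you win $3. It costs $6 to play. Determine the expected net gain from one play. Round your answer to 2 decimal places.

E[payout] = (1/4)·3 + (1/4)·21 + (1/4)·22 + (1/4)·23 = 69/4
Expected profit = 69/4 − 6 = 45/4 ≈ $11.25

$11.25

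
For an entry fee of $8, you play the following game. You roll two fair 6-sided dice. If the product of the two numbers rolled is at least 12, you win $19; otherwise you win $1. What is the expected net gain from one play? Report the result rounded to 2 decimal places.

$1.50

E[payout] = (19/36)·1 + (17/36)·19 = 19/2
Expected profit = 19/2 − 8 = 3/2 ≈ $1.50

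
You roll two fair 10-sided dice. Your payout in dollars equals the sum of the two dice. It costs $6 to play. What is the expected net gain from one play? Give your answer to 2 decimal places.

$5.00

Distribution of the sum of the two dice: 2 w.p. 1/100, 3 w.p. 1/50, 4 w.p. 3/100, 5 w.p. 1/25, 6 w.p. 1/20, 7 w.p. 3/50, …
E[payout] = (1/100)·2 + (1/50)·3 + (3/100)·4 + (1/25)·5 + (1/20)·6 + (3/50)·7 + (7/100)·8 + (2/25)·9 + (9/100)·10 + (1/10)·11 + (9/100)·12 + (2/25)·13 + (7/100)·14 + (3/50)·15 + (1/20)·16 + (1/25)·17 + (3/100)·18 + (1/50)·19 + (1/100)·20 = 11
Expected profit = 11 − 6 = 5 ≈ $5.00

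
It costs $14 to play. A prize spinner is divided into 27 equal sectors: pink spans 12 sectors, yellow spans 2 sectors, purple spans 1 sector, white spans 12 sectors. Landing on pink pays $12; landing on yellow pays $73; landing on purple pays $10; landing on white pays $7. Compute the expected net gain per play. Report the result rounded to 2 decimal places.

$0.22

E[payout] = (12/27)·12 + (2/27)·73 + (1/27)·10 + (12/27)·7 = 128/9
Expected profit = 128/9 − 14 = 2/9 ≈ $0.22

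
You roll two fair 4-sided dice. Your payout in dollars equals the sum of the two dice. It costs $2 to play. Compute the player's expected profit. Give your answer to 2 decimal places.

Distribution of the sum of the two dice: 2 w.p. 1/16, 3 w.p. 1/8, 4 w.p. 3/16, 5 w.p. 1/4, 6 w.p. 3/16, 7 w.p. 1/8, …
E[payout] = (1/16)·2 + (1/8)·3 + (3/16)·4 + (1/4)·5 + (3/16)·6 + (1/8)·7 + (1/16)·8 = 5
Expected profit = 5 − 2 = 3 ≈ $3.00

$3.00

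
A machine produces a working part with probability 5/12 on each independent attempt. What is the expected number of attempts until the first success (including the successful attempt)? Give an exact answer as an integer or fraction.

12/5

For a geometric distribution, E[trials] = 1/p = 1/(5/12) = 12/5.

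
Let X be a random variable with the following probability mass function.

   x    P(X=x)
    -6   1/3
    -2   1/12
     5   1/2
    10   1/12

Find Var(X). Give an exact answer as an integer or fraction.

E[X] = (1/3)·(-6) + (1/12)·(-2) + (1/2)·5 + (1/12)·10 = 7/6
E[X²] = (1/3)·36 + (1/12)·4 + (1/2)·25 + (1/12)·100 = 199/6
Var(X) = 199/6 − (7/6)² = 1145/36

1145/36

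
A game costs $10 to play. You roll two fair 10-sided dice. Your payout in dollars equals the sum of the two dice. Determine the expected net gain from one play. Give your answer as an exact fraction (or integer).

$1

Distribution of the sum of the two dice: 2 w.p. 1/100, 3 w.p. 1/50, 4 w.p. 3/100, 5 w.p. 1/25, 6 w.p. 1/20, 7 w.p. 3/50, …
E[payout] = (1/100)·2 + (1/50)·3 + (3/100)·4 + (1/25)·5 + (1/20)·6 + (3/50)·7 + (7/100)·8 + (2/25)·9 + (9/100)·10 + (1/10)·11 + (9/100)·12 + (2/25)·13 + (7/100)·14 + (3/50)·15 + (1/20)·16 + (1/25)·17 + (3/100)·18 + (1/50)·19 + (1/100)·20 = 11
Expected profit = 11 − 10 = 1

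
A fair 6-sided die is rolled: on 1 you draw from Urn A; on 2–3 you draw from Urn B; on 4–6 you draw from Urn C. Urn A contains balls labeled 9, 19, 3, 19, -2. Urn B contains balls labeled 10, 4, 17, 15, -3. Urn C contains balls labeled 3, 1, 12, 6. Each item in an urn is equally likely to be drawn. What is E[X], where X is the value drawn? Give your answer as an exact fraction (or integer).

433/60

E[X | Urn A] = (9 + 19 + 3 + 19 − 2)/5 = 48/5
E[X | Urn B] = (10 + 4 + 17 + 15 − 3)/5 = 43/5
E[X | Urn C] = (3 + 1 + 12 + 6)/4 = 11/2
E[X] = (1/6)·48/5 + (1/3)·43/5 + (1/2)·11/2 = 433/60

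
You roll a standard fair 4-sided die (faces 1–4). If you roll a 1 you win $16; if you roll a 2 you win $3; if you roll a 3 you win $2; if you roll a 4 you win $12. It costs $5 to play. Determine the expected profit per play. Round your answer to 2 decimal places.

$3.25

E[payout] = (1/4)·2 + (1/4)·3 + (1/4)·12 + (1/4)·16 = 33/4
Expected profit = 33/4 − 5 = 13/4 ≈ $3.25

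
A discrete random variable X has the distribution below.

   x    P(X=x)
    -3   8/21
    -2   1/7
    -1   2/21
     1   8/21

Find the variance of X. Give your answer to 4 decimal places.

3.1701

E[X] = (8/21)·(-3) + (1/7)·(-2) + (2/21)·(-1) + (8/21)·1 = -8/7
E[X²] = (8/21)·9 + (1/7)·4 + (2/21)·1 + (8/21)·1 = 94/21
Var(X) = 94/21 − (-8/7)² = 466/147 ≈ 3.1701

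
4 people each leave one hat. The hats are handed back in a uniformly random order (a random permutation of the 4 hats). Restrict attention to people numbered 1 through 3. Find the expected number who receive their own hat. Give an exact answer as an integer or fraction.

3/4

Let Xᵢ = 1 if person i gets their own hat. For each i, P(Xᵢ=1) = 1/4.
By linearity of expectation, E[X₁+…+X_3] = 3·(1/4) = 3/4.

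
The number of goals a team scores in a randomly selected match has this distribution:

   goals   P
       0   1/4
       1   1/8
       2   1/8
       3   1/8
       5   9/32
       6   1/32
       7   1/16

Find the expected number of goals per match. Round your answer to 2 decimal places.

2.78

E[X] = (1/4)·0 + (1/8)·1 + (1/8)·2 + (1/8)·3 + (9/32)·5 + (1/32)·6 + (1/16)·7
     = 89/32 ≈ 2.78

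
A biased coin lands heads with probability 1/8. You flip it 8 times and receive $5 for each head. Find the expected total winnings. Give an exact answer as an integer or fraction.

$5

E[#heads] = 8·1/8 = 1 (linearity over flips).
E[winnings] = 5·1 = 5.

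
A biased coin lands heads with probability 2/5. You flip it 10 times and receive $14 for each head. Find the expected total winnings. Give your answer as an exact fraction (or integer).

E[#heads] = 10·2/5 = 4 (linearity over flips).
E[winnings] = 14·4 = 56.

$56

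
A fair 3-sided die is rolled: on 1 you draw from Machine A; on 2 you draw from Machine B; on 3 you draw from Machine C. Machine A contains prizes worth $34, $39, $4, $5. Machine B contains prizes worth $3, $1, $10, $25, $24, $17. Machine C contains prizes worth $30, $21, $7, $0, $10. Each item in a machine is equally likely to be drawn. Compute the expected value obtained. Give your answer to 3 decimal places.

E[X | Machine A] = (34 + 39 + 4 + 5)/4 = 41/2
E[X | Machine B] = (3 + 1 + 10 + 25 + 24 + 17)/6 = 40/3
E[X | Machine C] = (30 + 21 + 7 + 0 + 10)/5 = 68/5
E[X] = (1/3)·41/2 + (1/3)·40/3 + (1/3)·68/5 = 1423/90 ≈ 15.811

$15.811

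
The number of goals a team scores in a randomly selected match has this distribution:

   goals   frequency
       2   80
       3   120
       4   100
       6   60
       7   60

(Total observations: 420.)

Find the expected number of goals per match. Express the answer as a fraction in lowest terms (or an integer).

85/21

Total = 420, so P(goals=2) = 80/420, etc.
E[X] = (4/21)·2 + (2/7)·3 + (5/21)·4 + (1/7)·6 + (1/7)·7
     = 85/21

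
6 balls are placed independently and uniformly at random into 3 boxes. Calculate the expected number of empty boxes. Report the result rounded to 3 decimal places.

Let Xⱼ=1 if box j is empty. P(Xⱼ=1) = ((3-1)/3)^6 = 64/729.
By linearity, E[#empty] = 3·64/729 = 64/243.
≈ 0.263

0.263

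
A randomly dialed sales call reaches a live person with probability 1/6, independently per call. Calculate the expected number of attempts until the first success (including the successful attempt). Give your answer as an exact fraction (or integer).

For a geometric distribution, E[trials] = 1/p = 1/(1/6) = 6.

6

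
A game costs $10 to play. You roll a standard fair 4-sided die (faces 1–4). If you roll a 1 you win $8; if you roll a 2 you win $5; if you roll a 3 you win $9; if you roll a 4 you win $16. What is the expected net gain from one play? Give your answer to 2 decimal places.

E[payout] = (1/4)·5 + (1/4)·8 + (1/4)·9 + (1/4)·16 = 19/2
Expected profit = 19/2 − 10 = -1/2 ≈ -$0.50

-$0.50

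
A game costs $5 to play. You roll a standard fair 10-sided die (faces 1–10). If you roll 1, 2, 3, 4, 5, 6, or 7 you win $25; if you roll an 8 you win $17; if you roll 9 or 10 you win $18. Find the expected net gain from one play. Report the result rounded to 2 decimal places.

$17.80

E[payout] = (1/10)·17 + (1/5)·18 + (7/10)·25 = 114/5
Expected profit = 114/5 − 5 = 89/5 ≈ $17.80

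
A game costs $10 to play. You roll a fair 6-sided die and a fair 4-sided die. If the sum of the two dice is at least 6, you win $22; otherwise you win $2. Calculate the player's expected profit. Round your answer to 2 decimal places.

E[payout] = (5/12)·2 + (7/12)·22 = 41/3
Expected profit = 41/3 − 10 = 11/3 ≈ $3.67

$3.67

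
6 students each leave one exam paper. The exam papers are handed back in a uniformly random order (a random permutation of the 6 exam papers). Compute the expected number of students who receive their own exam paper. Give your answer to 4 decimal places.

Let Xᵢ = 1 if person i gets their own exam paper. For each i, P(Xᵢ=1) = 1/6.
By linearity of expectation, E[X₁+…+X_6] = 6·(1/6) = 1.
≈ 1.0000

1.0000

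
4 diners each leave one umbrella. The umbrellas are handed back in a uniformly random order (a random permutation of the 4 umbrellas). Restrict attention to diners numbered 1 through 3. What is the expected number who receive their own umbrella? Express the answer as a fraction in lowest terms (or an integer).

3/4

Let Xᵢ = 1 if person i gets their own umbrella. For each i, P(Xᵢ=1) = 1/4.
By linearity of expectation, E[X₁+…+X_3] = 3·(1/4) = 3/4.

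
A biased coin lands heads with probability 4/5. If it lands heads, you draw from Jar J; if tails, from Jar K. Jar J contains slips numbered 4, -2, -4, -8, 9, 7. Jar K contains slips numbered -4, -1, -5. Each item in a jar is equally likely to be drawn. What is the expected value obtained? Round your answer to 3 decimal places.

0.133

E[X | Jar J] = (4 − 2 − 4 − 8 + 9 + 7)/6 = 1
E[X | Jar K] = (-4 − 1 − 5)/3 = -10/3
E[X] = (4/5)·1 + (1/5)·(-10/3) = 2/15 ≈ 0.133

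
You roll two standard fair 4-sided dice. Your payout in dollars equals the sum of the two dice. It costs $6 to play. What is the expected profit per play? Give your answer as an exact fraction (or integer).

-$1

Distribution of the sum of the two dice: 2 w.p. 1/16, 3 w.p. 1/8, 4 w.p. 3/16, 5 w.p. 1/4, 6 w.p. 3/16, 7 w.p. 1/8, …
E[payout] = (1/16)·2 + (1/8)·3 + (3/16)·4 + (1/4)·5 + (3/16)·6 + (1/8)·7 + (1/16)·8 = 5
Expected profit = 5 − 6 = -1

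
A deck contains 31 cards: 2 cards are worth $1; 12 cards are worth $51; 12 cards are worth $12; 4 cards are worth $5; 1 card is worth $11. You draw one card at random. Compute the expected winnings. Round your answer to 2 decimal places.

E[payout] = (2/31)·1 + (12/31)·51 + (12/31)·12 + (4/31)·5 + (1/31)·11 = 789/31
≈ $25.45

$25.45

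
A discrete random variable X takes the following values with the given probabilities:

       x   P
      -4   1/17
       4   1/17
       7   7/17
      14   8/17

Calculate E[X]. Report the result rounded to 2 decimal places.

E[X] = (1/17)·(-4) + (1/17)·4 + (7/17)·7 + (8/17)·14
     = 161/17 ≈ 9.47

9.47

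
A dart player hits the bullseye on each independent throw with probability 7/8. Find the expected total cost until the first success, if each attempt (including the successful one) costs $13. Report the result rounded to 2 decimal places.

E[#attempts] = 1/p = 8/7; E[cost] = 13·8/7 = 104/7.
≈ 14.86

$14.86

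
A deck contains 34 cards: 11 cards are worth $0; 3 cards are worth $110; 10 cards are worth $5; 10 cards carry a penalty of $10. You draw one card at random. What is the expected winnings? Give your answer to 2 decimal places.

E[payout] = (11/34)·0 + (3/34)·110 + (10/34)·5 + (10/34)·(-10) = 140/17
≈ $8.24

$8.24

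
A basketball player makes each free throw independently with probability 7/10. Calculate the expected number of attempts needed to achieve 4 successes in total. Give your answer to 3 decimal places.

5.714

By linearity (sum of 4 independent geometric waits), E[trials] = 4/p = 4/(7/10) = 40/7.
≈ 5.714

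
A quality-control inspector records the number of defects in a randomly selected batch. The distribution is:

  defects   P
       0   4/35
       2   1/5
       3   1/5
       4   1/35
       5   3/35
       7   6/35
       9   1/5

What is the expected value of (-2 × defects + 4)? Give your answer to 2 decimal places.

E[-2x+4] = (4/35)·4 + (1/5)·0 + (1/5)·(-2) + (1/35)·(-4) + (3/35)·(-6) + (6/35)·(-10) + (1/5)·(-14)
     = -178/35 ≈ -5.09

-5.09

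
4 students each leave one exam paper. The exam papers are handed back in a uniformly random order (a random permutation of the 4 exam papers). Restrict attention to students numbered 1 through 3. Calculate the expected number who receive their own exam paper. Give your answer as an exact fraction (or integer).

3/4

Let Xᵢ = 1 if person i gets their own exam paper. For each i, P(Xᵢ=1) = 1/4.
By linearity of expectation, E[X₁+…+X_3] = 3·(1/4) = 3/4.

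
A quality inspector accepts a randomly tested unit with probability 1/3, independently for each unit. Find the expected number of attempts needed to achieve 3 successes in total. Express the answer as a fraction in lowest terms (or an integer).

9

By linearity (sum of 3 independent geometric waits), E[trials] = 3/p = 3/(1/3) = 9.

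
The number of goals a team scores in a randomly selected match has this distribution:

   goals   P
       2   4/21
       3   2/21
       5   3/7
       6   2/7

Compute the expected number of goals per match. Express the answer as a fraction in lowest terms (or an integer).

95/21

E[X] = (4/21)·2 + (2/21)·3 + (3/7)·5 + (2/7)·6
     = 95/21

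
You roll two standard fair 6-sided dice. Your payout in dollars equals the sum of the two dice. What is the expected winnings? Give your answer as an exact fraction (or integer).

Distribution of the sum of the two dice: 2 w.p. 1/36, 3 w.p. 1/18, 4 w.p. 1/12, 5 w.p. 1/9, 6 w.p. 5/36, 7 w.p. 1/6, …
E[payout] = (1/36)·2 + (1/18)·3 + (1/12)·4 + (1/9)·5 + (5/36)·6 + (1/6)·7 + (5/36)·8 + (1/9)·9 + (1/12)·10 + (1/18)·11 + (1/36)·12 = 7

$7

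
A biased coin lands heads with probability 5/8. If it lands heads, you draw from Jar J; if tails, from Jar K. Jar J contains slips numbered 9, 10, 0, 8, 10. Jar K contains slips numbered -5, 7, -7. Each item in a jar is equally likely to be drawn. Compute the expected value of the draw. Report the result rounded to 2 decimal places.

4.00

E[X | Jar J] = (9 + 10 + 0 + 8 + 10)/5 = 37/5
E[X | Jar K] = (-5 + 7 − 7)/3 = -5/3
E[X] = (5/8)·37/5 + (3/8)·(-5/3) = 4 ≈ 4.00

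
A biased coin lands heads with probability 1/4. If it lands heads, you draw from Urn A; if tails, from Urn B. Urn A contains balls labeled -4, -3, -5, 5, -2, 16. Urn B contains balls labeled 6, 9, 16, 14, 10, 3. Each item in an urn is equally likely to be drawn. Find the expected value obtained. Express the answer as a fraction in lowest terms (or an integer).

E[X | Urn A] = (-4 − 3 − 5 + 5 − 2 + 16)/6 = 7/6
E[X | Urn B] = (6 + 9 + 16 + 14 + 10 + 3)/6 = 29/3
E[X] = (1/4)·7/6 + (3/4)·29/3 = 181/24

181/24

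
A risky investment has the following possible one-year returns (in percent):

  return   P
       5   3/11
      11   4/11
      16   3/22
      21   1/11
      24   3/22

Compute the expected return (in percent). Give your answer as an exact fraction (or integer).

140/11

E[X] = (3/11)·5 + (4/11)·11 + (3/22)·16 + (1/11)·21 + (3/22)·24
     = 140/11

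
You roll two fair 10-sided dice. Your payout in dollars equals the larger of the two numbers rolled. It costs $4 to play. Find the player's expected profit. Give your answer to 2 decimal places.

Distribution of the larger of the two numbers rolled: 1 w.p. 1/100, 2 w.p. 3/100, 3 w.p. 1/20, 4 w.p. 7/100, 5 w.p. 9/100, 6 w.p. 11/100, …
E[payout] = (1/100)·1 + (3/100)·2 + (1/20)·3 + (7/100)·4 + (9/100)·5 + (11/100)·6 + (13/100)·7 + (3/20)·8 + (17/100)·9 + (19/100)·10 = 143/20
Expected profit = 143/20 − 4 = 63/20 ≈ $3.15

$3.15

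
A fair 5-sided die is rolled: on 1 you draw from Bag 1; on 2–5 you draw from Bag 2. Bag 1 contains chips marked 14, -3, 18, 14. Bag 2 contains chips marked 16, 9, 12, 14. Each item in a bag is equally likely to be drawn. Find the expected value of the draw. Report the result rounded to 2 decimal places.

E[X | Bag 1] = (14 − 3 + 18 + 14)/4 = 43/4
E[X | Bag 2] = (16 + 9 + 12 + 14)/4 = 51/4
E[X] = (1/5)·43/4 + (4/5)·51/4 = 247/20 ≈ 12.35

12.35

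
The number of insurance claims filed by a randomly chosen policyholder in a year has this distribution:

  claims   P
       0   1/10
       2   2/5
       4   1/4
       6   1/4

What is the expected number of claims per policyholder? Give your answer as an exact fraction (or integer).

E[X] = (1/10)·0 + (2/5)·2 + (1/4)·4 + (1/4)·6
     = 33/10

33/10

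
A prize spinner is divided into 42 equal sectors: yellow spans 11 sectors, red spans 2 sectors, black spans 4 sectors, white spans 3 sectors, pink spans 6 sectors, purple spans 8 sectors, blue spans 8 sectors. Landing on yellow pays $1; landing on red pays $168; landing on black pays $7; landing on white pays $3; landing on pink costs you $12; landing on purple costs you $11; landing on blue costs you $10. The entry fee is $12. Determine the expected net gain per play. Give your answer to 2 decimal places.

E[payout] = (11/42)·1 + (2/42)·168 + (4/42)·7 + (3/42)·3 + (6/42)·(-12) + (8/42)·(-11) + (8/42)·(-10) = 24/7
Expected profit = 24/7 − 12 = -60/7 ≈ -$8.57

-$8.57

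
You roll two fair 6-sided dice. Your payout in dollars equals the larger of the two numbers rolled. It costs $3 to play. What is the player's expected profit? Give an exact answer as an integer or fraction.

53/36 dollars

Distribution of the larger of the two numbers rolled: 1 w.p. 1/36, 2 w.p. 1/12, 3 w.p. 5/36, 4 w.p. 7/36, 5 w.p. 1/4, 6 w.p. 11/36
E[payout] = (1/36)·1 + (1/12)·2 + (5/36)·3 + (7/36)·4 + (1/4)·5 + (11/36)·6 = 161/36
Expected profit = 161/36 − 3 = 53/36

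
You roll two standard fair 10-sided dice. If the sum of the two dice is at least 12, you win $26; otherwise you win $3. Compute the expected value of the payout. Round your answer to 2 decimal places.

$13.35

E[payout] = (11/20)·3 + (9/20)·26 = 267/20
≈ $13.35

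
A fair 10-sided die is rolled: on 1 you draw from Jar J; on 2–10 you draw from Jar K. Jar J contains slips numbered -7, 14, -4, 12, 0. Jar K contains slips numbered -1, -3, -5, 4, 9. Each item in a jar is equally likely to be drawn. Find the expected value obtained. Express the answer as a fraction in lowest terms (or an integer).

E[X | Jar J] = (-7 + 14 − 4 + 12 + 0)/5 = 3
E[X | Jar K] = (-1 − 3 − 5 + 4 + 9)/5 = 4/5
E[X] = (1/10)·3 + (9/10)·4/5 = 51/50

51/50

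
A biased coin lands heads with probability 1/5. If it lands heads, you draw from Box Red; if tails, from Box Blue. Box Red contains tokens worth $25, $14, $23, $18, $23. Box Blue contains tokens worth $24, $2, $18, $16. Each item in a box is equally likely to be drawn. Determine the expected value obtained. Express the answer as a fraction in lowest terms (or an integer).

E[X | Box Red] = (25 + 14 + 23 + 18 + 23)/5 = 103/5
E[X | Box Blue] = (24 + 2 + 18 + 16)/4 = 15
E[X] = (1/5)·103/5 + (4/5)·15 = 403/25

403/25 dollars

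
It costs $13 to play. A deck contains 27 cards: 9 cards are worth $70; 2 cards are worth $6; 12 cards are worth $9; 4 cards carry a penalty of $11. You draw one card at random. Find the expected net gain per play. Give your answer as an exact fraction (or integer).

355/27 dollars

E[payout] = (9/27)·70 + (2/27)·6 + (12/27)·9 + (4/27)·(-11) = 706/27
Expected profit = 706/27 − 13 = 355/27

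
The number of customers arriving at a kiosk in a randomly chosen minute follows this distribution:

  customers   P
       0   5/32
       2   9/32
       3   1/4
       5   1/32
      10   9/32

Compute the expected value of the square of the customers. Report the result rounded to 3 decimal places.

E[X²] = (5/32)·0 + (9/32)·4 + (1/4)·9 + (1/32)·25 + (9/32)·100
     = 1033/32 ≈ 32.281

32.281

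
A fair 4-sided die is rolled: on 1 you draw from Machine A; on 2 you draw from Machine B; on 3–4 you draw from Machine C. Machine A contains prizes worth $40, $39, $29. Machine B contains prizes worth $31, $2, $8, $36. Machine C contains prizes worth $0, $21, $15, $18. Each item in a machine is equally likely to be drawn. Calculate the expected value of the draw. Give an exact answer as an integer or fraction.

E[X | Machine A] = (40 + 39 + 29)/3 = 36
E[X | Machine B] = (31 + 2 + 8 + 36)/4 = 77/4
E[X | Machine C] = (0 + 21 + 15 + 18)/4 = 27/2
E[X] = (1/4)·36 + (1/4)·77/4 + (1/2)·27/2 = 329/16

329/16 dollars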